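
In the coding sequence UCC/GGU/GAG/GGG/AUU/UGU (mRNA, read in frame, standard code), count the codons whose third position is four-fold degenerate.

3

Codon 1 UCC (Ser): third position 4-fold.
Codon 2 GGU (Gly): third position 4-fold.
Codon 3 GAG (Glu): third position 2-fold.
Codon 4 GGG (Gly): third position 4-fold.
Codon 5 AUU (Ile): third position 3-fold.
Codon 6 UGU (Cys): third position 2-fold.
Four-fold degenerate third positions: 3.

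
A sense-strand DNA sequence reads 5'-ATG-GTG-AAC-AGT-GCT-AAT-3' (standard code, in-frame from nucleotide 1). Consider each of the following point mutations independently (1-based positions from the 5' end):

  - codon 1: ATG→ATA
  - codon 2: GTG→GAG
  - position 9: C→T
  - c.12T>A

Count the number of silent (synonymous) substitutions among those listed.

Codon 1: ATG (Met) → ATA (Ile) — missense.
Codon 2: GTG (Val) → GAG (Glu) — missense.
Codon 3: AAC (Asn) → AAT (Asn) — synonymous.
Codon 4: AGT (Ser) → AGA (Arg) — missense.
Synonymous: 1 of 4.

1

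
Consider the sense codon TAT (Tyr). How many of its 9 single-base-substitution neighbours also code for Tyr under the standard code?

Position 1: none → 0 synonymous.
Position 2: none → 0 synonymous.
Position 3: TAC → 1 synonymous.
Total: 0 + 0 + 1 = 1.

1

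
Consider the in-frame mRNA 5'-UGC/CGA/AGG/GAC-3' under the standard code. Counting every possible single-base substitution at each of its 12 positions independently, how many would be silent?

Codon 1 (UGC, Cys): 1 synonymous substitution.
Codon 2 (CGA, Arg): 4 synonymous substitutions.
Codon 3 (AGG, Arg): 2 synonymous substitutions.
Codon 4 (GAC, Asp): 1 synonymous substitution.
Total: 1 + 4 + 2 + 1 = 8.

8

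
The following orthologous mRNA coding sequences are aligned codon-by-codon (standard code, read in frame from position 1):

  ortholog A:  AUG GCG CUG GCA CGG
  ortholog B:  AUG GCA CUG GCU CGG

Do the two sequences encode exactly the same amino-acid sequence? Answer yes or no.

yes

Codon 1: AUG Met / AUG Met — identical.
Codon 2: GCG Ala / GCA Ala — synonymous.
Codon 3: CUG Leu / CUG Leu — identical.
Codon 4: GCA Ala / GCU Ala — synonymous.
Codon 5: CGG Arg / CGG Arg — identical.
Nonsynonymous differences: 0 → same protein.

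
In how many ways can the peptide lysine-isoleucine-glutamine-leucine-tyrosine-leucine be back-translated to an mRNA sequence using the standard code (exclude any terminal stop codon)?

864

Lys: 2 codons.
Ile: 3 codons.
Gln: 2 codons.
Leu: 6 codons.
Tyr: 2 codons.
Leu: 6 codons.
2 × 3 × 2 × 6 × 2 × 6 = 864.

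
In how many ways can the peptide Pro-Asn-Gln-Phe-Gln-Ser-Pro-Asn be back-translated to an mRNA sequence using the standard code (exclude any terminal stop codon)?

3072

Pro: 4 codons.
Asn: 2 codons.
Gln: 2 codons.
Phe: 2 codons.
Gln: 2 codons.
Ser: 6 codons.
Pro: 4 codons.
Asn: 2 codons.
4 × 2 × 2 × 2 × 2 × 6 × 4 × 2 = 3072.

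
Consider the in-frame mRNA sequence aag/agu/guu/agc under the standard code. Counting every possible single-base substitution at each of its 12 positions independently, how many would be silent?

6

Codon 1 (AAG, Lys): 1 synonymous substitution.
Codon 2 (AGU, Ser): 1 synonymous substitution.
Codon 3 (GUU, Val): 3 synonymous substitutions.
Codon 4 (AGC, Ser): 1 synonymous substitution.
Total: 1 + 1 + 3 + 1 = 6.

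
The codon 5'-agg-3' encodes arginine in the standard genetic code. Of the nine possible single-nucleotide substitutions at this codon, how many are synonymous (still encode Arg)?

2

Position 1: CGG → 1 synonymous.
Position 2: none → 0 synonymous.
Position 3: AGA → 1 synonymous.
Total: 1 + 0 + 1 = 2.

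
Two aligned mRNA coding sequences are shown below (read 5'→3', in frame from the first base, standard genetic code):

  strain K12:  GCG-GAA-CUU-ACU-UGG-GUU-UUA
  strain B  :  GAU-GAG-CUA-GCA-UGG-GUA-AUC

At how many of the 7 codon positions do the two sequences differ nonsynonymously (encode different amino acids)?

Codon 1: GCG Ala / GAU Asp — nonsynonymous.
Codon 2: GAA Glu / GAG Glu — synonymous.
Codon 3: CUU Leu / CUA Leu — synonymous.
Codon 4: ACU Thr / GCA Ala — nonsynonymous.
Codon 5: UGG Trp / UGG Trp — identical.
Codon 6: GUU Val / GUA Val — synonymous.
Codon 7: UUA Leu / AUC Ile — nonsynonymous.
Nonsynonymous differences: 3.

3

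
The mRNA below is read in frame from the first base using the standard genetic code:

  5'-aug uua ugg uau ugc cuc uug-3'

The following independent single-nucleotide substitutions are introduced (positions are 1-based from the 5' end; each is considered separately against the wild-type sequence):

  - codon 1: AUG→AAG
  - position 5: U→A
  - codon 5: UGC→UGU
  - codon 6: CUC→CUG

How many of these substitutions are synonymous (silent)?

2

Codon 1: AUG (Met) → AAG (Lys) — missense.
Codon 2: UUA (Leu) → UAA (Stop) — nonsense.
Codon 5: UGC (Cys) → UGU (Cys) — synonymous.
Codon 6: CUC (Leu) → CUG (Leu) — synonymous.
Synonymous: 2 of 4.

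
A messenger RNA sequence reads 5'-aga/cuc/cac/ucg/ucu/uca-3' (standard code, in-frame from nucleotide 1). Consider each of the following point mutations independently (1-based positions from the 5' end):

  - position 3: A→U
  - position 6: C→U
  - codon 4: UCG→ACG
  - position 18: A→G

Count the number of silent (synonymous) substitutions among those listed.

2

Codon 1: AGA (Arg) → AGU (Ser) — missense.
Codon 2: CUC (Leu) → CUU (Leu) — synonymous.
Codon 4: UCG (Ser) → ACG (Thr) — missense.
Codon 6: UCA (Ser) → UCG (Ser) — synonymous.
Synonymous: 2 of 4.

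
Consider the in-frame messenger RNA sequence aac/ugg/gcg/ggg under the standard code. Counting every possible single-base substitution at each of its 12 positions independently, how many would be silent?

7

Codon 1 (AAC, Asn): 1 synonymous substitution.
Codon 2 (UGG, Trp): 0 synonymous substitutions.
Codon 3 (GCG, Ala): 3 synonymous substitutions.
Codon 4 (GGG, Gly): 3 synonymous substitutions.
Total: 1 + 0 + 3 + 3 = 7.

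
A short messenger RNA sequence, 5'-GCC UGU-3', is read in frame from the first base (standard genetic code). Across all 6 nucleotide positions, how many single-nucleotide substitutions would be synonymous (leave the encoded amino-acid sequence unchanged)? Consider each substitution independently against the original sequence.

Codon 1 (GCC, Ala): 3 synonymous substitutions.
Codon 2 (UGU, Cys): 1 synonymous substitution.
Total: 3 + 1 = 4.

4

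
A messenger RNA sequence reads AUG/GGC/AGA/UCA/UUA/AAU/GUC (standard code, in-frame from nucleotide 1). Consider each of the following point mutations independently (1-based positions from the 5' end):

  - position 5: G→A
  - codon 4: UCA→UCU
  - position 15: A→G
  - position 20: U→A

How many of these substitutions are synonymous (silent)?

2

Codon 2: GGC (Gly) → GAC (Asp) — missense.
Codon 4: UCA (Ser) → UCU (Ser) — synonymous.
Codon 5: UUA (Leu) → UUG (Leu) — synonymous.
Codon 7: GUC (Val) → GAC (Asp) — missense.
Synonymous: 2 of 4.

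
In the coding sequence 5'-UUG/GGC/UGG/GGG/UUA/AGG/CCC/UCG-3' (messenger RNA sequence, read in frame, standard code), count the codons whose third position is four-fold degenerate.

4

Codon 1 UUG (Leu): third position 2-fold.
Codon 2 GGC (Gly): third position 4-fold.
Codon 3 UGG (Trp): third position 1-fold.
Codon 4 GGG (Gly): third position 4-fold.
Codon 5 UUA (Leu): third position 2-fold.
Codon 6 AGG (Arg): third position 2-fold.
Codon 7 CCC (Pro): third position 4-fold.
Codon 8 UCG (Ser): third position 4-fold.
Four-fold degenerate third positions: 4.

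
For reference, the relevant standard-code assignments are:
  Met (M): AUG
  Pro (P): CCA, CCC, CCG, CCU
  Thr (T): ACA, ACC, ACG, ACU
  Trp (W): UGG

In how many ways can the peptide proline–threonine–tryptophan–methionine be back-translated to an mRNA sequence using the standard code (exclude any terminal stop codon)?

Pro: 4 codons.
Thr: 4 codons.
Trp: 1 codon.
Met: 1 codon.
4 × 4 × 1 × 1 = 16.

16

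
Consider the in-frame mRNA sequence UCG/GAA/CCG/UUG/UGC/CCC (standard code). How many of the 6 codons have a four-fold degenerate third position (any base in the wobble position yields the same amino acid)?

Codon 1 UCG (Ser): third position 4-fold.
Codon 2 GAA (Glu): third position 2-fold.
Codon 3 CCG (Pro): third position 4-fold.
Codon 4 UUG (Leu): third position 2-fold.
Codon 5 UGC (Cys): third position 2-fold.
Codon 6 CCC (Pro): third position 4-fold.
Four-fold degenerate third positions: 3.

3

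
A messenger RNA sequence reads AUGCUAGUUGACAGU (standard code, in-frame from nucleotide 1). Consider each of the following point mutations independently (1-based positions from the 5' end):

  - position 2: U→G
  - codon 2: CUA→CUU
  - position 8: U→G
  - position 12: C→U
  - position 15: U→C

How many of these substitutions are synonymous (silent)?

Codon 1: AUG (Met) → AGG (Arg) — missense.
Codon 2: CUA (Leu) → CUU (Leu) — synonymous.
Codon 3: GUU (Val) → GGU (Gly) — missense.
Codon 4: GAC (Asp) → GAU (Asp) — synonymous.
Codon 5: AGU (Ser) → AGC (Ser) — synonymous.
Synonymous: 3 of 5.

3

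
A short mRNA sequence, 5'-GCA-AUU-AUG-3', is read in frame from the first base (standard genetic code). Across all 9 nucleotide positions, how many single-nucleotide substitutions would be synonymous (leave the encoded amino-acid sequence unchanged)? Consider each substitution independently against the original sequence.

Codon 1 (GCA, Ala): 3 synonymous substitutions.
Codon 2 (AUU, Ile): 2 synonymous substitutions.
Codon 3 (AUG, Met): 0 synonymous substitutions.
Total: 3 + 2 + 0 = 5.

5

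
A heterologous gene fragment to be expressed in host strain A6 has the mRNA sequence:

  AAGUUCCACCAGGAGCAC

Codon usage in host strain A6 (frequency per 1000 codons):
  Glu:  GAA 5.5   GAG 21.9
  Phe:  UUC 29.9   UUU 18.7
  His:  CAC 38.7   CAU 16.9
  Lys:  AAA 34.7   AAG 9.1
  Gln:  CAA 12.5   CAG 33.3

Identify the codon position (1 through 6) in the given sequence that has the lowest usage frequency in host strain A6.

Codon 1 AAG (Lys): 9.1 per 1000.
Codon 2 UUC (Phe): 29.9 per 1000.
Codon 3 CAC (His): 38.7 per 1000.
Codon 4 CAG (Gln): 33.3 per 1000.
Codon 5 GAG (Glu): 21.9 per 1000.
Codon 6 CAC (His): 38.7 per 1000.
Lowest frequency is 9.1 at codon 1.

1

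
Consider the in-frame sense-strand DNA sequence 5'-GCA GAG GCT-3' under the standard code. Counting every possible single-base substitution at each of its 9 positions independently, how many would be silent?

Codon 1 (GCA, Ala): 3 synonymous substitutions.
Codon 2 (GAG, Glu): 1 synonymous substitution.
Codon 3 (GCT, Ala): 3 synonymous substitutions.
Total: 3 + 1 + 3 = 7.

7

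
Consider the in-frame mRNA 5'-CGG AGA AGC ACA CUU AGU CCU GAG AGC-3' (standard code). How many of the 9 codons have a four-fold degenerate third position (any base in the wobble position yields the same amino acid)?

Codon 1 CGG (Arg): third position 4-fold.
Codon 2 AGA (Arg): third position 2-fold.
Codon 3 AGC (Ser): third position 2-fold.
Codon 4 ACA (Thr): third position 4-fold.
Codon 5 CUU (Leu): third position 4-fold.
Codon 6 AGU (Ser): third position 2-fold.
Codon 7 CCU (Pro): third position 4-fold.
Codon 8 GAG (Glu): third position 2-fold.
Codon 9 AGC (Ser): third position 2-fold.
Four-fold degenerate third positions: 4.

4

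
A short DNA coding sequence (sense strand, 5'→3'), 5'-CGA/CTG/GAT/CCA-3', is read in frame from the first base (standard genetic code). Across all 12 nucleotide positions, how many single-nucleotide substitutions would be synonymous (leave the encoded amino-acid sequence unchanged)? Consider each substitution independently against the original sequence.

Codon 1 (CGA, Arg): 4 synonymous substitutions.
Codon 2 (CTG, Leu): 4 synonymous substitutions.
Codon 3 (GAT, Asp): 1 synonymous substitution.
Codon 4 (CCA, Pro): 3 synonymous substitutions.
Total: 4 + 4 + 1 + 3 = 12.

12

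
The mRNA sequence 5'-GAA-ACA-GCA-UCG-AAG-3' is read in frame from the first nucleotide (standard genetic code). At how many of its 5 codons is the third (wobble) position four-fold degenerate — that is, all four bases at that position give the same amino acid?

Codon 1 GAA (Glu): third position 2-fold.
Codon 2 ACA (Thr): third position 4-fold.
Codon 3 GCA (Ala): third position 4-fold.
Codon 4 UCG (Ser): third position 4-fold.
Codon 5 AAG (Lys): third position 2-fold.
Four-fold degenerate third positions: 3.

3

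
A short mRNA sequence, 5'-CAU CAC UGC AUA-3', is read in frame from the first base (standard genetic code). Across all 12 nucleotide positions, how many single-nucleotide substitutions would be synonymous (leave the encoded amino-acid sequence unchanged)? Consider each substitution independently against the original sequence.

Codon 1 (CAU, His): 1 synonymous substitution.
Codon 2 (CAC, His): 1 synonymous substitution.
Codon 3 (UGC, Cys): 1 synonymous substitution.
Codon 4 (AUA, Ile): 2 synonymous substitutions.
Total: 1 + 1 + 1 + 2 = 5.

5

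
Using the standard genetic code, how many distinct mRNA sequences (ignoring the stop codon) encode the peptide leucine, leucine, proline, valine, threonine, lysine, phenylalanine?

Leu: 6 codons.
Leu: 6 codons.
Pro: 4 codons.
Val: 4 codons.
Thr: 4 codons.
Lys: 2 codons.
Phe: 2 codons.
6 × 6 × 4 × 4 × 4 × 2 × 2 = 9216.

9216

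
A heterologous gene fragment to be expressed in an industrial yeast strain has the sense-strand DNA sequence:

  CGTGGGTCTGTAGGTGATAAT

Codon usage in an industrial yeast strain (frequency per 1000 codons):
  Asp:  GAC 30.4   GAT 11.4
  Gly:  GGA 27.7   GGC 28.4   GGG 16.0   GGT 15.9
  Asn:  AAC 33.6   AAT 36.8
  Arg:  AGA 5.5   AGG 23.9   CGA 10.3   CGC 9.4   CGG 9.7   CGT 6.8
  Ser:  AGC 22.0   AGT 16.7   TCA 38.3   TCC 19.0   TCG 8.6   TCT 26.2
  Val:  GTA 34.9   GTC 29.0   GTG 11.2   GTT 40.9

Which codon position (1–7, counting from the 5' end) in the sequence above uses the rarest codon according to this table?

1

Codon 1 CGT (Arg): 6.8 per 1000.
Codon 2 GGG (Gly): 16.0 per 1000.
Codon 3 TCT (Ser): 26.2 per 1000.
Codon 4 GTA (Val): 34.9 per 1000.
Codon 5 GGT (Gly): 15.9 per 1000.
Codon 6 GAT (Asp): 11.4 per 1000.
Codon 7 AAT (Asn): 36.8 per 1000.
Lowest frequency is 6.8 at codon 1.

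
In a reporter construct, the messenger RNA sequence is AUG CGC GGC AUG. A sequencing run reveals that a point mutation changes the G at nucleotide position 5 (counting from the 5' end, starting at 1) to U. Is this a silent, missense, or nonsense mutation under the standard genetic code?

missense

Position 5 falls in codon 2: CGC → Arg.
After the substitution the codon is CUC → Leu.
Arg ≠ Leu, so this is a missense mutation.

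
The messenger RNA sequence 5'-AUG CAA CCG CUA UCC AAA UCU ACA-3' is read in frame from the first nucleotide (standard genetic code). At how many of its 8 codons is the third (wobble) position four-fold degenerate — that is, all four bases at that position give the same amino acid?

Codon 1 AUG (Met): third position 1-fold.
Codon 2 CAA (Gln): third position 2-fold.
Codon 3 CCG (Pro): third position 4-fold.
Codon 4 CUA (Leu): third position 4-fold.
Codon 5 UCC (Ser): third position 4-fold.
Codon 6 AAA (Lys): third position 2-fold.
Codon 7 UCU (Ser): third position 4-fold.
Codon 8 ACA (Thr): third position 4-fold.
Four-fold degenerate third positions: 5.

5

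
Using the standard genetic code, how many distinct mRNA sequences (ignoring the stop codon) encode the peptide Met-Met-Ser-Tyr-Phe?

Met: 1 codon.
Met: 1 codon.
Ser: 6 codons.
Tyr: 2 codons.
Phe: 2 codons.
1 × 1 × 6 × 2 × 2 = 24.

24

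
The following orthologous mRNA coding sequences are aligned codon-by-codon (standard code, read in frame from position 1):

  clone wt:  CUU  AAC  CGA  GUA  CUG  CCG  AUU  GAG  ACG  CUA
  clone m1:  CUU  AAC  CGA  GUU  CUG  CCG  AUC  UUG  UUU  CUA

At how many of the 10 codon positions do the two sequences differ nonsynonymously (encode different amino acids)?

Codon 1: CUU Leu / CUU Leu — identical.
Codon 2: AAC Asn / AAC Asn — identical.
Codon 3: CGA Arg / CGA Arg — identical.
Codon 4: GUA Val / GUU Val — synonymous.
Codon 5: CUG Leu / CUG Leu — identical.
Codon 6: CCG Pro / CCG Pro — identical.
Codon 7: AUU Ile / AUC Ile — synonymous.
Codon 8: GAG Glu / UUG Leu — nonsynonymous.
Codon 9: ACG Thr / UUU Phe — nonsynonymous.
Codon 10: CUA Leu / CUA Leu — identical.
Nonsynonymous differences: 2.

2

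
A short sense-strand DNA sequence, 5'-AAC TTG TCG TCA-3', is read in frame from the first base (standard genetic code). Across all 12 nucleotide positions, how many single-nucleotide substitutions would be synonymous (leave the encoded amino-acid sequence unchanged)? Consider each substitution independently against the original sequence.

9

Codon 1 (AAC, Asn): 1 synonymous substitution.
Codon 2 (TTG, Leu): 2 synonymous substitutions.
Codon 3 (TCG, Ser): 3 synonymous substitutions.
Codon 4 (TCA, Ser): 3 synonymous substitutions.
Total: 1 + 2 + 3 + 3 = 9.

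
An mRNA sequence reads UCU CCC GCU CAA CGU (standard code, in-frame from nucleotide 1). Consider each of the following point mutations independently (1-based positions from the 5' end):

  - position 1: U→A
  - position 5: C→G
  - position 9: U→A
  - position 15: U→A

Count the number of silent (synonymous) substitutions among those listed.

2

Codon 1: UCU (Ser) → ACU (Thr) — missense.
Codon 2: CCC (Pro) → CGC (Arg) — missense.
Codon 3: GCU (Ala) → GCA (Ala) — synonymous.
Codon 5: CGU (Arg) → CGA (Arg) — synonymous.
Synonymous: 2 of 4.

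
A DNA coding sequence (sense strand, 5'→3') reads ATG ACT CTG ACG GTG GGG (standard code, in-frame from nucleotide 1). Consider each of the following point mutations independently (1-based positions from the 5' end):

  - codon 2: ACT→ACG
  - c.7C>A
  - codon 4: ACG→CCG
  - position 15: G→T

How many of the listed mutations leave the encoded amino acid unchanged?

2

Codon 2: ACT (Thr) → ACG (Thr) — synonymous.
Codon 3: CTG (Leu) → ATG (Met) — missense.
Codon 4: ACG (Thr) → CCG (Pro) — missense.
Codon 5: GTG (Val) → GTT (Val) — synonymous.
Synonymous: 2 of 4.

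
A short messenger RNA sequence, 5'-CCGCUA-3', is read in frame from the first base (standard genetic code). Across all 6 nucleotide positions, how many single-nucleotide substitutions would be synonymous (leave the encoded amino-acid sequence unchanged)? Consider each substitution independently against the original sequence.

Codon 1 (CCG, Pro): 3 synonymous substitutions.
Codon 2 (CUA, Leu): 4 synonymous substitutions.
Total: 3 + 4 = 7.

7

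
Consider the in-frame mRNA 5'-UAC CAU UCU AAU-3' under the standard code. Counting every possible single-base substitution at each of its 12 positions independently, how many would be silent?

6

Codon 1 (UAC, Tyr): 1 synonymous substitution.
Codon 2 (CAU, His): 1 synonymous substitution.
Codon 3 (UCU, Ser): 3 synonymous substitutions.
Codon 4 (AAU, Asn): 1 synonymous substitution.
Total: 1 + 1 + 3 + 1 = 6.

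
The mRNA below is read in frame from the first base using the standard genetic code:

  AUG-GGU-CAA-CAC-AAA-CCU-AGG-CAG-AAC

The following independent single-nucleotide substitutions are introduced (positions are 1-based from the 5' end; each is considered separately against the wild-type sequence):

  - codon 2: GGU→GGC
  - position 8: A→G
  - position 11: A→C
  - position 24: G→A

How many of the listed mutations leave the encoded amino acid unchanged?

Codon 2: GGU (Gly) → GGC (Gly) — synonymous.
Codon 3: CAA (Gln) → CGA (Arg) — missense.
Codon 4: CAC (His) → CCC (Pro) — missense.
Codon 8: CAG (Gln) → CAA (Gln) — synonymous.
Synonymous: 2 of 4.

2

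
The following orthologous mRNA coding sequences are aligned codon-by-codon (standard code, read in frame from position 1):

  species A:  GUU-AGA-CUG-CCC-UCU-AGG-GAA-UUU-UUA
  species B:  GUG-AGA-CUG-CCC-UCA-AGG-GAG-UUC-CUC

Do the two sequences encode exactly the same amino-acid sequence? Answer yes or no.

Codon 1: GUU Val / GUG Val — synonymous.
Codon 2: AGA Arg / AGA Arg — identical.
Codon 3: CUG Leu / CUG Leu — identical.
Codon 4: CCC Pro / CCC Pro — identical.
Codon 5: UCU Ser / UCA Ser — synonymous.
Codon 6: AGG Arg / AGG Arg — identical.
Codon 7: GAA Glu / GAG Glu — synonymous.
Codon 8: UUU Phe / UUC Phe — synonymous.
Codon 9: UUA Leu / CUC Leu — synonymous.
Nonsynonymous differences: 0 → same protein.

yes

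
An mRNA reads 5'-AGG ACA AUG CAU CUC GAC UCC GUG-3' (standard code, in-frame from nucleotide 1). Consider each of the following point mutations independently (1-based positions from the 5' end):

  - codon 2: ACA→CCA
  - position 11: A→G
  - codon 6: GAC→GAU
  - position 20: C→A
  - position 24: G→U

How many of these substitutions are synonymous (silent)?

Codon 2: ACA (Thr) → CCA (Pro) — missense.
Codon 4: CAU (His) → CGU (Arg) — missense.
Codon 6: GAC (Asp) → GAU (Asp) — synonymous.
Codon 7: UCC (Ser) → UAC (Tyr) — missense.
Codon 8: GUG (Val) → GUU (Val) — synonymous.
Synonymous: 2 of 5.

2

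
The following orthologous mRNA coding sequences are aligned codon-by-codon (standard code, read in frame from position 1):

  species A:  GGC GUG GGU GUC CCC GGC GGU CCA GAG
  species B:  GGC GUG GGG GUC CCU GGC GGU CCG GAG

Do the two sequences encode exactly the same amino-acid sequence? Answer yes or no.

yes

Codon 1: GGC Gly / GGC Gly — identical.
Codon 2: GUG Val / GUG Val — identical.
Codon 3: GGU Gly / GGG Gly — synonymous.
Codon 4: GUC Val / GUC Val — identical.
Codon 5: CCC Pro / CCU Pro — synonymous.
Codon 6: GGC Gly / GGC Gly — identical.
Codon 7: GGU Gly / GGU Gly — identical.
Codon 8: CCA Pro / CCG Pro — synonymous.
Codon 9: GAG Glu / GAG Glu — identical.
Nonsynonymous differences: 0 → same protein.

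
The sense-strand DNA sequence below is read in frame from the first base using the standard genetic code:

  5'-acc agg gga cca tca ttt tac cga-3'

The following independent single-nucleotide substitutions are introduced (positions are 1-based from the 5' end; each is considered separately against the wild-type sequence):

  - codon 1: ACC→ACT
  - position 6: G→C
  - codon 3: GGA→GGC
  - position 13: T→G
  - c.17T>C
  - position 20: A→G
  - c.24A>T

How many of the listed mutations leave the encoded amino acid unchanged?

Codon 1: ACC (Thr) → ACT (Thr) — synonymous.
Codon 2: AGG (Arg) → AGC (Ser) — missense.
Codon 3: GGA (Gly) → GGC (Gly) — synonymous.
Codon 5: TCA (Ser) → GCA (Ala) — missense.
Codon 6: TTT (Phe) → TCT (Ser) — missense.
Codon 7: TAC (Tyr) → TGC (Cys) — missense.
Codon 8: CGA (Arg) → CGT (Arg) — synonymous.
Synonymous: 3 of 7.

3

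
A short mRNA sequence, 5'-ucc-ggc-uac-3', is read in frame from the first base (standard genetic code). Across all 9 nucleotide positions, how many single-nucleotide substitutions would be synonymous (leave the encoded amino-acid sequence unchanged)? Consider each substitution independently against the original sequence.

7

Codon 1 (UCC, Ser): 3 synonymous substitutions.
Codon 2 (GGC, Gly): 3 synonymous substitutions.
Codon 3 (UAC, Tyr): 1 synonymous substitution.
Total: 3 + 3 + 1 = 7.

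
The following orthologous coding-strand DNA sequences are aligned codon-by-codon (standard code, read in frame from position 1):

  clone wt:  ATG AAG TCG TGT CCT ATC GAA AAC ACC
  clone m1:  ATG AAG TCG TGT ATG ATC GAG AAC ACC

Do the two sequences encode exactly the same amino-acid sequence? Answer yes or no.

no

Codon 1: ATG Met / ATG Met — identical.
Codon 2: AAG Lys / AAG Lys — identical.
Codon 3: TCG Ser / TCG Ser — identical.
Codon 4: TGT Cys / TGT Cys — identical.
Codon 5: CCT Pro / ATG Met — nonsynonymous.
Codon 6: ATC Ile / ATC Ile — identical.
Codon 7: GAA Glu / GAG Glu — synonymous.
Codon 8: AAC Asn / AAC Asn — identical.
Codon 9: ACC Thr / ACC Thr — identical.
Nonsynonymous differences: 1 → different protein.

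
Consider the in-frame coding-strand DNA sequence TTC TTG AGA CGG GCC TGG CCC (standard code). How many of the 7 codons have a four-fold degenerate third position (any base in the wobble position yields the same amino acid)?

Codon 1 TTC (Phe): third position 2-fold.
Codon 2 TTG (Leu): third position 2-fold.
Codon 3 AGA (Arg): third position 2-fold.
Codon 4 CGG (Arg): third position 4-fold.
Codon 5 GCC (Ala): third position 4-fold.
Codon 6 TGG (Trp): third position 1-fold.
Codon 7 CCC (Pro): third position 4-fold.
Four-fold degenerate third positions: 3.

3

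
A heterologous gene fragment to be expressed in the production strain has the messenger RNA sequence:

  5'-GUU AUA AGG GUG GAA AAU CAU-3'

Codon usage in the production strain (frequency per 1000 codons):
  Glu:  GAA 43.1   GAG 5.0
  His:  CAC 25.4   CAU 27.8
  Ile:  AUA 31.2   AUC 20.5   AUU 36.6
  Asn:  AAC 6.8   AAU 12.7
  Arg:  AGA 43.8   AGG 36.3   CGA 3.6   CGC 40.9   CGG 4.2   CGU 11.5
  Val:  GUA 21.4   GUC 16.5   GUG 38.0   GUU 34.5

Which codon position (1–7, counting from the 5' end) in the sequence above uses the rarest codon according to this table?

Codon 1 GUU (Val): 34.5 per 1000.
Codon 2 AUA (Ile): 31.2 per 1000.
Codon 3 AGG (Arg): 36.3 per 1000.
Codon 4 GUG (Val): 38.0 per 1000.
Codon 5 GAA (Glu): 43.1 per 1000.
Codon 6 AAU (Asn): 12.7 per 1000.
Codon 7 CAU (His): 27.8 per 1000.
Lowest frequency is 12.7 at codon 6.

6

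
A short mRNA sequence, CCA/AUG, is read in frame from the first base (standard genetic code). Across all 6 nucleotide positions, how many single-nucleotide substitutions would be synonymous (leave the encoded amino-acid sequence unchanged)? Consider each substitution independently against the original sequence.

3

Codon 1 (CCA, Pro): 3 synonymous substitutions.
Codon 2 (AUG, Met): 0 synonymous substitutions.
Total: 3 + 0 = 3.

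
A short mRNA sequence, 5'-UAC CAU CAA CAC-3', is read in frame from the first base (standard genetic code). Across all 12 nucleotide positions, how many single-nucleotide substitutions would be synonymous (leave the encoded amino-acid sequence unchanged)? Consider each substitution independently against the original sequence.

Codon 1 (UAC, Tyr): 1 synonymous substitution.
Codon 2 (CAU, His): 1 synonymous substitution.
Codon 3 (CAA, Gln): 1 synonymous substitution.
Codon 4 (CAC, His): 1 synonymous substitution.
Total: 1 + 1 + 1 + 1 = 4.

4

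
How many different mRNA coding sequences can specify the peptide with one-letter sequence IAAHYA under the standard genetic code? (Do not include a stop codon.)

768

Ile: 3 codons.
Ala: 4 codons.
Ala: 4 codons.
His: 2 codons.
Tyr: 2 codons.
Ala: 4 codons.
3 × 4 × 4 × 2 × 2 × 4 = 768.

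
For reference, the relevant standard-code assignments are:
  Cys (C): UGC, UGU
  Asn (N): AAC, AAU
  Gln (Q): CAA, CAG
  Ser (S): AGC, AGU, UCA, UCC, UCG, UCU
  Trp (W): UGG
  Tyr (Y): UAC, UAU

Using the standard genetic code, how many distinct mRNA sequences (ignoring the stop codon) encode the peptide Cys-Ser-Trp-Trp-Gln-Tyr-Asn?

Cys: 2 codons.
Ser: 6 codons.
Trp: 1 codon.
Trp: 1 codon.
Gln: 2 codons.
Tyr: 2 codons.
Asn: 2 codons.
2 × 6 × 1 × 1 × 2 × 2 × 2 = 96.

96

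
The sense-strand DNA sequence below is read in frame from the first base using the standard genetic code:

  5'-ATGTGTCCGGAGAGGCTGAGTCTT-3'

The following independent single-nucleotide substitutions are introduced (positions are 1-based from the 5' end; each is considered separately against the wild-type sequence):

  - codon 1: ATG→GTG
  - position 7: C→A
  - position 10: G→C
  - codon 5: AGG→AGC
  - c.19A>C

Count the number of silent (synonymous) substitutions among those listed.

0

Codon 1: ATG (Met) → GTG (Val) — missense.
Codon 3: CCG (Pro) → ACG (Thr) — missense.
Codon 4: GAG (Glu) → CAG (Gln) — missense.
Codon 5: AGG (Arg) → AGC (Ser) — missense.
Codon 7: AGT (Ser) → CGT (Arg) — missense.
Synonymous: 0 of 5.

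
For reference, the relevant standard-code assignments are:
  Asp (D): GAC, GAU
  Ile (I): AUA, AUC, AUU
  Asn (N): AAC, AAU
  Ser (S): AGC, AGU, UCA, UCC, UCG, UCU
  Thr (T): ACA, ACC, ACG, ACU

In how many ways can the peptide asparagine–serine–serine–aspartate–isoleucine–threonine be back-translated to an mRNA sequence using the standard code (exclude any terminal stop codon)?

1728

Asn: 2 codons.
Ser: 6 codons.
Ser: 6 codons.
Asp: 2 codons.
Ile: 3 codons.
Thr: 4 codons.
2 × 6 × 6 × 2 × 3 × 4 = 1728.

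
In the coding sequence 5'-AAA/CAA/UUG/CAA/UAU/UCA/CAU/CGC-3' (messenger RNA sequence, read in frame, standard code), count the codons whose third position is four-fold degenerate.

Codon 1 AAA (Lys): third position 2-fold.
Codon 2 CAA (Gln): third position 2-fold.
Codon 3 UUG (Leu): third position 2-fold.
Codon 4 CAA (Gln): third position 2-fold.
Codon 5 UAU (Tyr): third position 2-fold.
Codon 6 UCA (Ser): third position 4-fold.
Codon 7 CAU (His): third position 2-fold.
Codon 8 CGC (Arg): third position 4-fold.
Four-fold degenerate third positions: 2.

2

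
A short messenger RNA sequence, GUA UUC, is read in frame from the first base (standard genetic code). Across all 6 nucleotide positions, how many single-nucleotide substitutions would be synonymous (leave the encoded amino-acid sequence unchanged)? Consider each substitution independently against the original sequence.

4

Codon 1 (GUA, Val): 3 synonymous substitutions.
Codon 2 (UUC, Phe): 1 synonymous substitution.
Total: 3 + 1 = 4.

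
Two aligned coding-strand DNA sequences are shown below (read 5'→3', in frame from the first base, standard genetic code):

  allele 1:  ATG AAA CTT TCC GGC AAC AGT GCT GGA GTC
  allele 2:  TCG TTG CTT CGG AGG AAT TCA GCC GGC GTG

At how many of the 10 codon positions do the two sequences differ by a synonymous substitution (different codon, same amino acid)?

5

Codon 1: ATG Met / TCG Ser — nonsynonymous.
Codon 2: AAA Lys / TTG Leu — nonsynonymous.
Codon 3: CTT Leu / CTT Leu — identical.
Codon 4: TCC Ser / CGG Arg — nonsynonymous.
Codon 5: GGC Gly / AGG Arg — nonsynonymous.
Codon 6: AAC Asn / AAT Asn — synonymous.
Codon 7: AGT Ser / TCA Ser — synonymous.
Codon 8: GCT Ala / GCC Ala — synonymous.
Codon 9: GGA Gly / GGC Gly — synonymous.
Codon 10: GTC Val / GTG Val — synonymous.
Synonymous differences: 5.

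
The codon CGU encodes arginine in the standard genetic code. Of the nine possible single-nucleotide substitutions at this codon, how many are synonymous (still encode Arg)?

Position 1: none → 0 synonymous.
Position 2: none → 0 synonymous.
Position 3: CGC, CGA, CGG → 3 synonymous.
Total: 0 + 0 + 3 = 3.

3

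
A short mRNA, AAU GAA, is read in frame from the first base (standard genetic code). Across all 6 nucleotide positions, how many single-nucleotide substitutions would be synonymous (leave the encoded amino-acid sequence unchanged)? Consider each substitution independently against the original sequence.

2

Codon 1 (AAU, Asn): 1 synonymous substitution.
Codon 2 (GAA, Glu): 1 synonymous substitution.
Total: 1 + 1 = 2.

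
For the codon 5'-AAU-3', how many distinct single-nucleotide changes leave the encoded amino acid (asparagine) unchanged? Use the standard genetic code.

Position 1: none → 0 synonymous.
Position 2: none → 0 synonymous.
Position 3: AAC → 1 synonymous.
Total: 0 + 0 + 1 = 1.

1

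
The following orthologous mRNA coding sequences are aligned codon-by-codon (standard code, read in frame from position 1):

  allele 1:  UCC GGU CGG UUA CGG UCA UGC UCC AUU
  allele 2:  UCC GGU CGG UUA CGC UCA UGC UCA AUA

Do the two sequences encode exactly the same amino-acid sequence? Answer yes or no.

Codon 1: UCC Ser / UCC Ser — identical.
Codon 2: GGU Gly / GGU Gly — identical.
Codon 3: CGG Arg / CGG Arg — identical.
Codon 4: UUA Leu / UUA Leu — identical.
Codon 5: CGG Arg / CGC Arg — synonymous.
Codon 6: UCA Ser / UCA Ser — identical.
Codon 7: UGC Cys / UGC Cys — identical.
Codon 8: UCC Ser / UCA Ser — synonymous.
Codon 9: AUU Ile / AUA Ile — synonymous.
Nonsynonymous differences: 0 → same protein.

yes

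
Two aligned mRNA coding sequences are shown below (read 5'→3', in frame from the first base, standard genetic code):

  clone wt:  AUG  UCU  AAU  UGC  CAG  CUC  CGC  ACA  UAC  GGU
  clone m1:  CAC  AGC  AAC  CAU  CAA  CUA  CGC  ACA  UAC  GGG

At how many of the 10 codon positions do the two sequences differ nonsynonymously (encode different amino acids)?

2

Codon 1: AUG Met / CAC His — nonsynonymous.
Codon 2: UCU Ser / AGC Ser — synonymous.
Codon 3: AAU Asn / AAC Asn — synonymous.
Codon 4: UGC Cys / CAU His — nonsynonymous.
Codon 5: CAG Gln / CAA Gln — synonymous.
Codon 6: CUC Leu / CUA Leu — synonymous.
Codon 7: CGC Arg / CGC Arg — identical.
Codon 8: ACA Thr / ACA Thr — identical.
Codon 9: UAC Tyr / UAC Tyr — identical.
Codon 10: GGU Gly / GGG Gly — synonymous.
Nonsynonymous differences: 2.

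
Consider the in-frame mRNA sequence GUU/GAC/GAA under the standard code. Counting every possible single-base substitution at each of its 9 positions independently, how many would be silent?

Codon 1 (GUU, Val): 3 synonymous substitutions.
Codon 2 (GAC, Asp): 1 synonymous substitution.
Codon 3 (GAA, Glu): 1 synonymous substitution.
Total: 3 + 1 + 1 = 5.

5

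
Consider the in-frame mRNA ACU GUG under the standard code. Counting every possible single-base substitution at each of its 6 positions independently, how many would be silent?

6

Codon 1 (ACU, Thr): 3 synonymous substitutions.
Codon 2 (GUG, Val): 3 synonymous substitutions.
Total: 3 + 3 = 6.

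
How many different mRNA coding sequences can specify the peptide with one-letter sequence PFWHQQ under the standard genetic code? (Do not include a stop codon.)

64

Pro: 4 codons.
Phe: 2 codons.
Trp: 1 codon.
His: 2 codons.
Gln: 2 codons.
Gln: 2 codons.
4 × 2 × 1 × 2 × 2 × 2 = 64.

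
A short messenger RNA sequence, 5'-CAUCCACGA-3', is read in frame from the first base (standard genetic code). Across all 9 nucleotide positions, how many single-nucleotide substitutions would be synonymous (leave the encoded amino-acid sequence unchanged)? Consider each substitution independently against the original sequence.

8

Codon 1 (CAU, His): 1 synonymous substitution.
Codon 2 (CCA, Pro): 3 synonymous substitutions.
Codon 3 (CGA, Arg): 4 synonymous substitutions.
Total: 1 + 3 + 4 = 8.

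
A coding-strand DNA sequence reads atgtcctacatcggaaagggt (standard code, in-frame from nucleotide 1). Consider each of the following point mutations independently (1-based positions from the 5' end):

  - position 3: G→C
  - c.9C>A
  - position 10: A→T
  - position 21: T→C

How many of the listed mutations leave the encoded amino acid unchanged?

Codon 1: ATG (Met) → ATC (Ile) — missense.
Codon 3: TAC (Tyr) → TAA (Stop) — nonsense.
Codon 4: ATC (Ile) → TTC (Phe) — missense.
Codon 7: GGT (Gly) → GGC (Gly) — synonymous.
Synonymous: 1 of 4.

1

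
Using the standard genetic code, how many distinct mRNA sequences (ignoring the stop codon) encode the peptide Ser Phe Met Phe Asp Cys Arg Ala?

2304

Ser: 6 codons.
Phe: 2 codons.
Met: 1 codon.
Phe: 2 codons.
Asp: 2 codons.
Cys: 2 codons.
Arg: 6 codons.
Ala: 4 codons.
6 × 2 × 1 × 2 × 2 × 2 × 6 × 4 = 2304.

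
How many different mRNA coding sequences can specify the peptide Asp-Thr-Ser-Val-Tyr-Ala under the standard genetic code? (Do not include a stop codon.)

1536

Asp: 2 codons.
Thr: 4 codons.
Ser: 6 codons.
Val: 4 codons.
Tyr: 2 codons.
Ala: 4 codons.
2 × 4 × 6 × 4 × 2 × 4 = 1536.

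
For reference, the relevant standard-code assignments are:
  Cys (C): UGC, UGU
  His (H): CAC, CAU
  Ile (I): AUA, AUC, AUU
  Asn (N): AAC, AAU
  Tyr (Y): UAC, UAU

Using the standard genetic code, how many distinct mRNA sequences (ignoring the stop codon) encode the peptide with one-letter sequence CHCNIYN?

Cys: 2 codons.
His: 2 codons.
Cys: 2 codons.
Asn: 2 codons.
Ile: 3 codons.
Tyr: 2 codons.
Asn: 2 codons.
2 × 2 × 2 × 2 × 3 × 2 × 2 = 192.

192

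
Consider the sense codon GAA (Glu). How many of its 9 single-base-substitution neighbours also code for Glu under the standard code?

Position 1: none → 0 synonymous.
Position 2: none → 0 synonymous.
Position 3: GAG → 1 synonymous.
Total: 0 + 0 + 1 = 1.

1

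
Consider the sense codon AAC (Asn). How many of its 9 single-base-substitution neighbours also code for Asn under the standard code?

1

Position 1: none → 0 synonymous.
Position 2: none → 0 synonymous.
Position 3: AAU → 1 synonymous.
Total: 0 + 0 + 1 = 1.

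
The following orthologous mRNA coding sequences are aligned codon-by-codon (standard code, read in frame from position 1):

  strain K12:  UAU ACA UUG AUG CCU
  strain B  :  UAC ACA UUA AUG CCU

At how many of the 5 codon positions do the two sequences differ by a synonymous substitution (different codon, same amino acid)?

2

Codon 1: UAU Tyr / UAC Tyr — synonymous.
Codon 2: ACA Thr / ACA Thr — identical.
Codon 3: UUG Leu / UUA Leu — synonymous.
Codon 4: AUG Met / AUG Met — identical.
Codon 5: CCU Pro / CCU Pro — identical.
Synonymous differences: 2.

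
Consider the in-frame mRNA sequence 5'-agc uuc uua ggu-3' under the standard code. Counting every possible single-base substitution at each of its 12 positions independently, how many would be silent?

Codon 1 (AGC, Ser): 1 synonymous substitution.
Codon 2 (UUC, Phe): 1 synonymous substitution.
Codon 3 (UUA, Leu): 2 synonymous substitutions.
Codon 4 (GGU, Gly): 3 synonymous substitutions.
Total: 1 + 1 + 2 + 3 = 7.

7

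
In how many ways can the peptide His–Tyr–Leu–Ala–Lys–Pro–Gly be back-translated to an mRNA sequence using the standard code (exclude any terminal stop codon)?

3072

His: 2 codons.
Tyr: 2 codons.
Leu: 6 codons.
Ala: 4 codons.
Lys: 2 codons.
Pro: 4 codons.
Gly: 4 codons.
2 × 2 × 6 × 4 × 2 × 4 × 4 = 3072.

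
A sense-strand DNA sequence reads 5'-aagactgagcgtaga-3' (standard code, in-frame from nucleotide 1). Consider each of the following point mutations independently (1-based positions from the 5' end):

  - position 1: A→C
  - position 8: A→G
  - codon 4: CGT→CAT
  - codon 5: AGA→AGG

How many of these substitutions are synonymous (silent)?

1

Codon 1: AAG (Lys) → CAG (Gln) — missense.
Codon 3: GAG (Glu) → GGG (Gly) — missense.
Codon 4: CGT (Arg) → CAT (His) — missense.
Codon 5: AGA (Arg) → AGG (Arg) — synonymous.
Synonymous: 1 of 4.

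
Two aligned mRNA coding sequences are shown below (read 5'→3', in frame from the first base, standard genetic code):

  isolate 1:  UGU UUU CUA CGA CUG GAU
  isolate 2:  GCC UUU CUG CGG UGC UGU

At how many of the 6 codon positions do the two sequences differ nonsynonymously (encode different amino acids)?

3

Codon 1: UGU Cys / GCC Ala — nonsynonymous.
Codon 2: UUU Phe / UUU Phe — identical.
Codon 3: CUA Leu / CUG Leu — synonymous.
Codon 4: CGA Arg / CGG Arg — synonymous.
Codon 5: CUG Leu / UGC Cys — nonsynonymous.
Codon 6: GAU Asp / UGU Cys — nonsynonymous.
Nonsynonymous differences: 3.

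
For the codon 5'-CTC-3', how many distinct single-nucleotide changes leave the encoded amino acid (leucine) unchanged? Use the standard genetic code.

3

Position 1: none → 0 synonymous.
Position 2: none → 0 synonymous.
Position 3: CTT, CTA, CTG → 3 synonymous.
Total: 0 + 0 + 3 = 3.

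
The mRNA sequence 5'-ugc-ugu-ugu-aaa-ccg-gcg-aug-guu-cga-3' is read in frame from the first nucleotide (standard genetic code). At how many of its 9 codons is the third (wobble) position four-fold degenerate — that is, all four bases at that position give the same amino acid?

Codon 1 UGC (Cys): third position 2-fold.
Codon 2 UGU (Cys): third position 2-fold.
Codon 3 UGU (Cys): third position 2-fold.
Codon 4 AAA (Lys): third position 2-fold.
Codon 5 CCG (Pro): third position 4-fold.
Codon 6 GCG (Ala): third position 4-fold.
Codon 7 AUG (Met): third position 1-fold.
Codon 8 GUU (Val): third position 4-fold.
Codon 9 CGA (Arg): third position 4-fold.
Four-fold degenerate third positions: 4.

4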